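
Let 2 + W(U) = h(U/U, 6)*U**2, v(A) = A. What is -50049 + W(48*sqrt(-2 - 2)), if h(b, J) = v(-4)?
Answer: -13187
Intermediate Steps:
h(b, J) = -4
W(U) = -2 - 4*U**2
-50049 + W(48*sqrt(-2 - 2)) = -50049 + (-2 - 4*(48*sqrt(-2 - 2))**2) = -50049 + (-2 - 4*(48*sqrt(-4))**2) = -50049 + (-2 - 4*(48*(2*I))**2) = -50049 + (-2 - 4*(96*I)**2) = -50049 + (-2 - 4*(-9216)) = -50049 + (-2 + 36864) = -50049 + 36862 = -13187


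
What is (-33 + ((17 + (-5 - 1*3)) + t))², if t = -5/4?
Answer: 10201/16 ≈ 637.56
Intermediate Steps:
t = -5/4 (t = -5*¼ = -5/4 ≈ -1.2500)
(-33 + ((17 + (-5 - 1*3)) + t))² = (-33 + ((17 + (-5 - 1*3)) - 5/4))² = (-33 + ((17 + (-5 - 3)) - 5/4))² = (-33 + ((17 - 8) - 5/4))² = (-33 + (9 - 5/4))² = (-33 + 31/4)² = (-101/4)² = 10201/16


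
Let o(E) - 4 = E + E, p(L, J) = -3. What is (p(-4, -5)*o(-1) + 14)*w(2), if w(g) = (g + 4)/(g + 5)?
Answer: 48/7 ≈ 6.8571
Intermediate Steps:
w(g) = (4 + g)/(5 + g)
o(E) = 4 + 2*E (o(E) = 4 + (E + E) = 4 + 2*E)
(p(-4, -5)*o(-1) + 14)*w(2) = (-3*(4 + 2*(-1)) + 14)*((4 + 2)/(5 + 2)) = (-3*(4 - 2) + 14)*(6/7) = (-3*2 + 14)*((⅐)*6) = (-6 + 14)*(6/7) = 8*(6/7) = 48/7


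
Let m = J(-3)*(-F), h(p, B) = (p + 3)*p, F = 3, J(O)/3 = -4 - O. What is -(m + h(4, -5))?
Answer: -37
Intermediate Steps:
J(O) = -12 - 3*O (J(O) = 3*(-4 - O) = -12 - 3*O)
h(p, B) = p*(3 + p) (h(p, B) = (3 + p)*p = p*(3 + p))
m = 9 (m = (-12 - 3*(-3))*(-1*3) = (-12 + 9)*(-3) = -3*(-3) = 9)
-(m + h(4, -5)) = -(9 + 4*(3 + 4)) = -(9 + 4*7) = -(9 + 28) = -1*37 = -37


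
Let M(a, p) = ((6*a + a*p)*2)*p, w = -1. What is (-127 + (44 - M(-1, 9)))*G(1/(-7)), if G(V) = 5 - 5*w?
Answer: 1870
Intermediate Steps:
M(a, p) = p*(12*a + 2*a*p) (M(a, p) = (12*a + 2*a*p)*p = p*(12*a + 2*a*p))
G(V) = 10 (G(V) = 5 - 5*(-1) = 5 + 5 = 10)
(-127 + (44 - M(-1, 9)))*G(1/(-7)) = (-127 + (44 - 2*(-1)*9*(6 + 9)))*10 = (-127 + (44 - 2*(-1)*9*15))*10 = (-127 + (44 - 1*(-270)))*10 = (-127 + (44 + 270))*10 = (-127 + 314)*10 = 187*10 = 1870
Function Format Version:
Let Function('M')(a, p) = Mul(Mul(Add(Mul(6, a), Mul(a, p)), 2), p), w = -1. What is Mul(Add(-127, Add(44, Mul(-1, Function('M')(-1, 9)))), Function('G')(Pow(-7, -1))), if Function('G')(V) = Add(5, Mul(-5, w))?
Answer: 1870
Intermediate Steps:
Function('M')(a, p) = Mul(p, Add(Mul(12, a), Mul(2, a, p))) (Function('M')(a, p) = Mul(Add(Mul(12, a), Mul(2, a, p)), p) = Mul(p, Add(Mul(12, a), Mul(2, a, p))))
Function('G')(V) = 10 (Function('G')(V) = Add(5, Mul(-5, -1)) = Add(5, 5) = 10)
Mul(Add(-127, Add(44, Mul(-1, Function('M')(-1, 9)))), Function('G')(Pow(-7, -1))) = Mul(Add(-127, Add(44, Mul(-1, Mul(2, -1, 9, Add(6, 9))))), 10) = Mul(Add(-127, Add(44, Mul(-1, Mul(2, -1, 9, 15)))), 10) = Mul(Add(-127, Add(44, Mul(-1, -270))), 10) = Mul(Add(-127, Add(44, 270)), 10) = Mul(Add(-127, 314), 10) = Mul(187, 10) = 1870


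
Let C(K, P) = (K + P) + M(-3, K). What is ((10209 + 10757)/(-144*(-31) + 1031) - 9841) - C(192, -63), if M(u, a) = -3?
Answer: -54747699/5495 ≈ -9963.2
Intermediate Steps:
C(K, P) = -3 + K + P (C(K, P) = (K + P) - 3 = -3 + K + P)
((10209 + 10757)/(-144*(-31) + 1031) - 9841) - C(192, -63) = ((10209 + 10757)/(-144*(-31) + 1031) - 9841) - (-3 + 192 - 63) = (20966/(4464 + 1031) - 9841) - 1*126 = (20966/5495 - 9841) - 126 = -54055329/5495 - 126 = -54747699/5495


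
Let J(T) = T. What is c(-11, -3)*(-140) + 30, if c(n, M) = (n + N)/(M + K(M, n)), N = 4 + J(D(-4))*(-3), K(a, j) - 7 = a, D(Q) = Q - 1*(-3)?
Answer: 590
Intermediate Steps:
D(Q) = 3 + Q (D(Q) = Q + 3 = 3 + Q)
K(a, j) = 7 + a
N = 7 (N = 4 + (3 - 4)*(-3) = 4 - 1*(-3) = 4 + 3 = 7)
c(n, M) = (7 + n)/(7 + 2*M) (c(n, M) = (n + 7)/(M + (7 + M)) = (7 + n)/(7 + 2*M))
c(-11, -3)*(-140) + 30 = ((7 - 11)/(7 + 2*(-3)))*(-140) + 30 = (-4/(7 - 6))*(-140) + 30 = (-4/1)*(-140) + 30 = (1*(-4))*(-140) + 30 = -4*(-140) + 30 = 560 + 30 = 590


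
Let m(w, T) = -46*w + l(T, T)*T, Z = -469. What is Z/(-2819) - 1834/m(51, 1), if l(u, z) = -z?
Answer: 6270789/6616193 ≈ 0.94779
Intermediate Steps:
m(w, T) = -T² - 46*w (m(w, T) = -46*w + (-T)*T = -46*w - T² = -T² - 46*w)
Z/(-2819) - 1834/m(51, 1) = -469/(-2819) - 1834/(-1*1² - 46*51) = -469*(-1/2819) - 1834/(-1*1 - 2346) = 469/2819 - 1834/(-1 - 2346) = 469/2819 - 1834/(-2347) = 469/2819 - 1834*(-1/2347) = 469/2819 + 1834/2347 = 6270789/6616193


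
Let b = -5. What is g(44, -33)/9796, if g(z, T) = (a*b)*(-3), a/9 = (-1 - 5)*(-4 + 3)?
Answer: 405/4898 ≈ 0.082687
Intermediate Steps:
a = 54 (a = 9*((-1 - 5)*(-4 + 3)) = 9*(-6*(-1)) = 9*6 = 54)
g(z, T) = 810 (g(z, T) = (54*(-5))*(-3) = -270*(-3) = 810)
g(44, -33)/9796 = 810/9796 = 810*(1/9796) = 405/4898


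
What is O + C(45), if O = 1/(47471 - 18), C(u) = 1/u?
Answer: 47498/2135385 ≈ 0.022243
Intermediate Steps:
O = 1/47453 ≈ 2.1073e-5
O + C(45) = 1/47453 + 1/45 = 47498/2135385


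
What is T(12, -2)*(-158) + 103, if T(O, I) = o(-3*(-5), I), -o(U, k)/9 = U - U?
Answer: 103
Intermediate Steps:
o(U, k) = 0 (o(U, k) = -9*(U - U) = -9*0 = 0)
T(O, I) = 0
T(12, -2)*(-158) + 103 = 0*(-158) + 103 = 0 + 103 = 103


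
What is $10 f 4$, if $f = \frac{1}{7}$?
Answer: $\frac{40}{7} \approx 5.7143$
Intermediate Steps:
$f = \frac{1}{7} \approx 0.14286$
$10 f 4 = 10 \cdot \frac{1}{7} \cdot 4 = \frac{10}{7} \cdot 4 = \frac{40}{7}$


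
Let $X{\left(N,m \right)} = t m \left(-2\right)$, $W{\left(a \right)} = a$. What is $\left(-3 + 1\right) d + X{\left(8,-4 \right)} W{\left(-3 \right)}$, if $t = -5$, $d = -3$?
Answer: $126$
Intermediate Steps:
$X{\left(N,m \right)} = 10 m$ ($X{\left(N,m \right)} = - 5 m \left(-2\right) = 10 m$)
$\left(-3 + 1\right) d + X{\left(8,-4 \right)} W{\left(-3 \right)} = \left(-3 + 1\right) \left(-3\right) + 10 \left(-4\right) \left(-3\right) = \left(-2\right) \left(-3\right) - -120 = 6 + 120 = 126$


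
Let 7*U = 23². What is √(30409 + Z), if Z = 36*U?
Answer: √1623349/7 ≈ 182.02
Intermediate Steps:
U = 529/7 (U = (⅐)*23² = (⅐)*529 = 529/7 ≈ 75.571)
Z = 19044/7 (Z = 36*(529/7) = 19044/7 ≈ 2720.6)
√(30409 + Z) = √(30409 + 19044/7) = √(231907/7) = √1623349/7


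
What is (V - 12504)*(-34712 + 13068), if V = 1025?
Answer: 248451476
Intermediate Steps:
(V - 12504)*(-34712 + 13068) = (1025 - 12504)*(-34712 + 13068) = -11479*(-21644) = 248451476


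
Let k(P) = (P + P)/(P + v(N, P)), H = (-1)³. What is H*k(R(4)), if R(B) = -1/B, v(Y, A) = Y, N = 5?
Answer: 2/19 ≈ 0.10526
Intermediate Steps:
H = -1
k(P) = 2*P/(5 + P) (k(P) = (P + P)/(P + 5) = (2*P)/(5 + P) = 2*P/(5 + P))
H*k(R(4)) = -2*(-1/4)/(5 - 1/4) = -2*(-1*¼)/(5 - 1*¼) = -2*(-1)/(4*(5 - ¼)) = -2*(-1)/(4*19/4) = -2*(-1)*4/(4*19) = -1*(-2/19) = 2/19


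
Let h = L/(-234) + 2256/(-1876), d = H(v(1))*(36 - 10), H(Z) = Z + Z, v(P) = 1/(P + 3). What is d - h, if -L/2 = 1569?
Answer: 14492/18291 ≈ 0.79230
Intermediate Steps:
v(P) = 1/(3 + P)
H(Z) = 2*Z
L = -3138 (L = -2*1569 = -3138)
d = 13 (d = (2/(3 + 1))*(36 - 10) = (2/4)*26 = (2*(¼))*26 = (½)*26 = 13)
h = 223291/18291 (h = -3138/(-234) + 2256/(-1876) = -3138*(-1/234) + 2256*(-1/1876) = 523/39 - 564/469 = 223291/18291 ≈ 12.208)
d - h = 13 - 1*223291/18291 = 13 - 223291/18291 = 14492/18291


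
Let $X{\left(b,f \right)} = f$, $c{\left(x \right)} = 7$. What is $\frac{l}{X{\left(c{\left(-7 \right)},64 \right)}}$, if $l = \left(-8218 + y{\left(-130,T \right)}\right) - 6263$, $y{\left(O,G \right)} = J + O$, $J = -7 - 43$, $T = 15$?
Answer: $- \frac{14661}{64} \approx -229.08$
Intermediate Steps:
$J = -50$ ($J = -7 - 43 = -50$)
$y{\left(O,G \right)} = -50 + O$
$l = -14661$ ($l = \left(-8218 - 180\right) - 6263 = -8398 - 6263 = -14661$)
$\frac{l}{X{\left(c{\left(-7 \right)},64 \right)}} = - \frac{14661}{64}$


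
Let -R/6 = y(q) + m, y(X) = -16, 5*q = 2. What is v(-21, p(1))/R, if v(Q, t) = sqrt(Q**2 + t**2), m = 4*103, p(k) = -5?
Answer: -sqrt(466)/2376 ≈ -0.0090854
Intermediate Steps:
q = 2/5 (q = (1/5)*2 = 2/5 ≈ 0.40000)
m = 412
R = -2376 (R = -6*(-16 + 412) = -6*396 = -2376)
v(-21, p(1))/R = sqrt((-21)**2 + (-5)**2)/(-2376) = sqrt(441 + 25)*(-1/2376) = sqrt(466)*(-1/2376) = -sqrt(466)/2376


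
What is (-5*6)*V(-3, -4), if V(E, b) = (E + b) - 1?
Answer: 240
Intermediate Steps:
V(E, b) = -1 + E + b
(-5*6)*V(-3, -4) = (-5*6)*(-1 - 3 - 4) = -30*(-8) = 240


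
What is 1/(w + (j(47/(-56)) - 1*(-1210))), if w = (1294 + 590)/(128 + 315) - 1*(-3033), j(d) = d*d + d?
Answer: 1389248/5900300099 ≈ 0.00023545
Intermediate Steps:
j(d) = d + d**2 (j(d) = d**2 + d = d + d**2)
w = 1345503/443 (w = 1884/443 + 3033 = 1345503/443 ≈ 3037.3)
1/(w + (j(47/(-56)) - 1*(-1210))) = 1/(1345503/443 + ((47/(-56))*(1 + 47/(-56)) - 1*(-1210))) = 1/(1345503/443 + ((47*(-1/56))*(1 + 47*(-1/56)) + 1210)) = 1/(1345503/443 + (-47*(1 - 47/56)/56 + 1210)) = 1/(1345503/443 + (-47/56*9/56 + 1210)) = 1/(1345503/443 + (-423/3136 + 1210)) = 1/(1345503/443 + 3794137/3136) = 1/(5900300099/1389248) = 1389248/5900300099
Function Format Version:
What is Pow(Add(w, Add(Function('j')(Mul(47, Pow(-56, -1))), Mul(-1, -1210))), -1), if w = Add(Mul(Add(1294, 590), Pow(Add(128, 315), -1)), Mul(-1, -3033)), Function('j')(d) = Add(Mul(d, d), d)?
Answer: Rational(1389248, 5900300099) ≈ 0.00023545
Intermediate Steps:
Function('j')(d) = Add(d, Pow(d, 2)) (Function('j')(d) = Add(Pow(d, 2), d) = Add(d, Pow(d, 2)))
w = Rational(1345503, 443) (w = Add(Mul(1884, Pow(443, -1)), 3033) = Add(Mul(1884, Rational(1, 443)), 3033) = Add(Rational(1884, 443), 3033) = Rational(1345503, 443) ≈ 3037.3)
Pow(Add(w, Add(Function('j')(Mul(47, Pow(-56, -1))), Mul(-1, -1210))), -1) = Pow(Add(Rational(1345503, 443), Add(Mul(Mul(47, Pow(-56, -1)), Add(1, Mul(47, Pow(-56, -1)))), Mul(-1, -1210))), -1) = Pow(Add(Rational(1345503, 443), Add(Mul(Mul(47, Rational(-1, 56)), Add(1, Mul(47, Rational(-1, 56)))), 1210)), -1) = Pow(Add(Rational(1345503, 443), Add(Mul(Rational(-47, 56), Add(1, Rational(-47, 56))), 1210)), -1) = Pow(Add(Rational(1345503, 443), Add(Mul(Rational(-47, 56), Rational(9, 56)), 1210)), -1) = Pow(Add(Rational(1345503, 443), Add(Rational(-423, 3136), 1210)), -1) = Pow(Add(Rational(1345503, 443), Rational(3794137, 3136)), -1) = Pow(Rational(5900300099, 1389248), -1) = Rational(1389248, 5900300099)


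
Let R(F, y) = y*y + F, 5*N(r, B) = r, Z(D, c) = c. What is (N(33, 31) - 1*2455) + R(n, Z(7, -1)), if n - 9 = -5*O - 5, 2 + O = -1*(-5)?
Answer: -12292/5 ≈ -2458.4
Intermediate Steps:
N(r, B) = r/5
O = 3 (O = -2 - 1*(-5) = -2 + 5 = 3)
n = -11 (n = 9 + (-5*3 - 5) = 9 + (-15 - 5) = 9 - 20 = -11)
R(F, y) = F + y² (R(F, y) = y² + F = F + y²)
(N(33, 31) - 1*2455) + R(n, Z(7, -1)) = ((⅕)*33 - 1*2455) + (-11 + (-1)²) = (33/5 - 2455) + (-11 + 1) = -12242/5 - 10 = -12292/5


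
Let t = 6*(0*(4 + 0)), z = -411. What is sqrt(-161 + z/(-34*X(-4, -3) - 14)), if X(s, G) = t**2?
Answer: I*sqrt(25802)/14 ≈ 11.474*I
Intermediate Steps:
t = 0 (t = 6*(0*4) = 6*0 = 0)
X(s, G) = 0 (X(s, G) = 0**2 = 0)
sqrt(-161 + z/(-34*X(-4, -3) - 14)) = sqrt(-161 - 411/(-34*0 - 14)) = sqrt(-161 - 411/(0 - 14)) = sqrt(-161 - 411/(-14)) = sqrt(-161 - 411*(-1/14)) = sqrt(-161 + 411/14) = sqrt(-1843/14) = I*sqrt(25802)/14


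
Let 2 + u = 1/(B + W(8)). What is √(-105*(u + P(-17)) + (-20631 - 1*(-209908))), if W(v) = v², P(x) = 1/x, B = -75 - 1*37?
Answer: 3*√97358507/68 ≈ 435.31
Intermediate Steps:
B = -112 (B = -75 - 37 = -112)
u = -97/48 (u = -2 + 1/(-112 + 8²) = -2 + 1/(-112 + 64) = -2 + 1/(-48) = -2 - 1/48 = -97/48 ≈ -2.0208)
√(-105*(u + P(-17)) + (-20631 - 1*(-209908))) = √(-105*(-97/48 + 1/(-17)) + (-20631 - 1*(-209908))) = √(-105*(-97/48 - 1/17) + (-20631 + 209908)) = √(-105*(-1697/816) + 189277) = √(59395/272 + 189277) = √(51542739/272) = 3*√97358507/68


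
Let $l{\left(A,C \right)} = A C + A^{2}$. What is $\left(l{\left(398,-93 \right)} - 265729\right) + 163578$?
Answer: $19239$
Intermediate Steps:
$l{\left(A,C \right)} = A^{2} + A C$
$\left(l{\left(398,-93 \right)} - 265729\right) + 163578 = \left(398 \left(398 - 93\right) - 265729\right) + 163578 = \left(398 \cdot 305 - 265729\right) + 163578 = \left(121390 - 265729\right) + 163578 = -144339 + 163578 = 19239$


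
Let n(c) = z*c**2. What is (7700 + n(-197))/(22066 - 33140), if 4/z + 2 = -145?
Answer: -488332/813939 ≈ -0.59996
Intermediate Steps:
z = -4/147 (z = 4/(-2 - 145) = 4/(-147) = 4*(-1/147) = -4/147 ≈ -0.027211)
n(c) = -4*c**2/147
(7700 + n(-197))/(22066 - 33140) = (7700 - 4/147*(-197)**2)/(22066 - 33140) = (7700 - 4/147*38809)/(-11074) = (7700 - 155236/147)*(-1/11074) = (976664/147)*(-1/11074) = -488332/813939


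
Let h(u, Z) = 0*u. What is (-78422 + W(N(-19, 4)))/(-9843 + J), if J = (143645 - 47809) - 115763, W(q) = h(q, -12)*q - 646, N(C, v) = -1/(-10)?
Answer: 39534/14885 ≈ 2.6560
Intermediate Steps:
N(C, v) = 1/10 (N(C, v) = -1*(-1/10) = 1/10)
h(u, Z) = 0
W(q) = -646 (W(q) = 0*q - 646 = 0 - 646 = -646)
J = -19927 (J = 95836 - 115763 = -19927)
(-78422 + W(N(-19, 4)))/(-9843 + J) = (-78422 - 646)/(-9843 - 19927) = -79068/(-29770) = -79068*(-1/29770) = 39534/14885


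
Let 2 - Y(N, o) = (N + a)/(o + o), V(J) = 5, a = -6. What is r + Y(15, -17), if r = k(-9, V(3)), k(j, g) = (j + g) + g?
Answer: 111/34 ≈ 3.2647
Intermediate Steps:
k(j, g) = j + 2*g (k(j, g) = (g + j) + g = j + 2*g)
Y(N, o) = 2 - (-6 + N)/(2*o) (Y(N, o) = 2 - (N - 6)/(o + o) = 2 - (-6 + N)/(2*o))
r = 1 (r = -9 + 2*5 = -9 + 10 = 1)
r + Y(15, -17) = 1 + (1/2)*(6 - 1*15 + 4*(-17))/(-17) = 1 + (1/2)*(-1/17)*(6 - 15 - 68) = 1 + (1/2)*(-1/17)*(-77) = 1 + 77/34 = 111/34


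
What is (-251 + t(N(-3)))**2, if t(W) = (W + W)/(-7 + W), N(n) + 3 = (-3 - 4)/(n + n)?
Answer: 176384961/2809 ≈ 62793.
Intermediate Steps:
N(n) = -3 - 7/(2*n) (N(n) = -3 + (-3 - 4)/(n + n) = -3 - 7*1/(2*n) = -3 - 7/(2*n))
t(W) = 2*W/(-7 + W) (t(W) = (2*W)/(-7 + W) = 2*W/(-7 + W))
(-251 + t(N(-3)))**2 = (-251 + 2*(-3 - 7/2/(-3))/(-7 + (-3 - 7/2/(-3))))**2 = (-251 + 2*(-3 - 7/2*(-1/3))/(-7 + (-3 - 7/2*(-1/3))))**2 = (-251 + 2*(-3 + 7/6)/(-7 + (-3 + 7/6)))**2 = (-251 + 2*(-11/6)/(-7 - 11/6))**2 = (-251 + 2*(-11/6)/(-53/6))**2 = (-251 + 2*(-11/6)*(-6/53))**2 = (-251 + 22/53)**2 = (-13281/53)**2 = 176384961/2809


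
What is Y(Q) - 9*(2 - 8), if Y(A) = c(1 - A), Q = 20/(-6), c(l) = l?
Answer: 175/3 ≈ 58.333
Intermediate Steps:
Q = -10/3 (Q = 20*(-1/6) = -10/3 ≈ -3.3333)
Y(A) = 1 - A
Y(Q) - 9*(2 - 8) = (1 - 1*(-10/3)) - 9*(2 - 8) = (1 + 10/3) - 9*(-6) = 13/3 + 54 = 175/3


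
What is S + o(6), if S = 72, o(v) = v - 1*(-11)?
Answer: 89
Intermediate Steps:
o(v) = 11 + v (o(v) = v + 11 = 11 + v)
S + o(6) = 72 + (11 + 6) = 72 + 17 = 89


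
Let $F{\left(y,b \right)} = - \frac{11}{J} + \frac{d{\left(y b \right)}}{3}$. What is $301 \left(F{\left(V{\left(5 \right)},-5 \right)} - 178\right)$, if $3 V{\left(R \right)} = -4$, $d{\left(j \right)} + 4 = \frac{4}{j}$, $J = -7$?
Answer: $- \frac{801692}{15} \approx -53446.0$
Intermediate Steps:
$d{\left(j \right)} = -4 + \frac{4}{j}$
$V{\left(R \right)} = - \frac{4}{3}$ ($V{\left(R \right)} = \frac{1}{3} \left(-4\right) = - \frac{4}{3}$)
$F{\left(y,b \right)} = \frac{5}{21} + \frac{4}{3 b y}$ ($F{\left(y,b \right)} = - \frac{11}{-7} + \frac{-4 + \frac{4}{y b}}{3} = \left(-11\right) \left(- \frac{1}{7}\right) + \left(-4 + \frac{4}{b y}\right) \frac{1}{3} = \frac{11}{7} + \left(-4 + 4 \frac{1}{b y}\right) \frac{1}{3} = \frac{11}{7} + \left(-4 + \frac{4}{b y}\right) \frac{1}{3} = \frac{11}{7} - \left(\frac{4}{3} - \frac{4}{3 b y}\right) = \frac{5}{21} + \frac{4}{3 b y}$)
$301 \left(F{\left(V{\left(5 \right)},-5 \right)} - 178\right) = 301 \left(\left(\frac{5}{21} + \frac{4}{3 \left(-5\right) \left(- \frac{4}{3}\right)}\right) - 178\right) = 301 \left(\left(\frac{5}{21} + \frac{4}{3} \left(- \frac{1}{5}\right) \left(- \frac{3}{4}\right)\right) - 178\right) = 301 \left(\left(\frac{5}{21} + \frac{1}{5}\right) - 178\right) = 301 \left(\frac{46}{105} - 178\right) = 301 \left(- \frac{18644}{105}\right) = - \frac{801692}{15}$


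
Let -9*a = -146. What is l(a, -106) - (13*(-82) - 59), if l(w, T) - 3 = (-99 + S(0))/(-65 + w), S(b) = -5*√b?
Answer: 496083/439 ≈ 1130.0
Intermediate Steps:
a = 146/9 (a = -⅑*(-146) = 146/9 ≈ 16.222)
l(w, T) = 3 - 99/(-65 + w) (l(w, T) = 3 + (-99 - 5*√0)/(-65 + w) = 3 + (-99 - 5*0)/(-65 + w) = 3 + (-99 + 0)/(-65 + w) = 3 - 99/(-65 + w))
l(a, -106) - (13*(-82) - 59) = 3*(-98 + 146/9)/(-65 + 146/9) - (13*(-82) - 59) = 3*(-736/9)/(-439/9) - (-1066 - 59) = 3*(-9/439)*(-736/9) - 1*(-1125) = 2208/439 + 1125 = 496083/439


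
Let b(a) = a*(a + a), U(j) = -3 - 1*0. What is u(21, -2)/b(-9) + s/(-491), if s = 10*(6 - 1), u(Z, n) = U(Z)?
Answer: -3191/26514 ≈ -0.12035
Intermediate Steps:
U(j) = -3 (U(j) = -3 + 0 = -3)
u(Z, n) = -3
b(a) = 2*a² (b(a) = a*(2*a) = 2*a²)
s = 50 (s = 10*5 = 50)
u(21, -2)/b(-9) + s/(-491) = -3/(2*(-9)²) + 50/(-491) = -3/(2*81) + 50*(-1/491) = -3/162 - 50/491 = -3*1/162 - 50/491 = -1/54 - 50/491 = -3191/26514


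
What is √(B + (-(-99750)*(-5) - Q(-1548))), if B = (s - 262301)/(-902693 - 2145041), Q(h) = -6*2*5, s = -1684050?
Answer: I*√4632167161297351006/3047734 ≈ 706.18*I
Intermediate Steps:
Q(h) = -60 (Q(h) = -12*5 = -60)
B = 1946351/3047734 (B = (-1684050 - 262301)/(-902693 - 2145041) = -1946351/(-3047734) = -1946351*(-1/3047734) = 1946351/3047734 ≈ 0.63862)
√(B + (-(-99750)*(-5) - Q(-1548))) = √(1946351/3047734 + (-(-99750)*(-5) - 1*(-60))) = √(1946351/3047734 + (-105*4750 + 60)) = √(1946351/3047734 + (-498750 + 60)) = √(1946351/3047734 - 498690) = √(-1519872522109/3047734) = I*√4632167161297351006/3047734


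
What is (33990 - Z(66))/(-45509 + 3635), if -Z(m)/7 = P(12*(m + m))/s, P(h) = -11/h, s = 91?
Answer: -9089897/11198304 ≈ -0.81172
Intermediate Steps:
Z(m) = 11/(312*m) (Z(m) = -7*(-11*1/(12*(m + m)))/91 = -7*(-11*1/(24*m))/91 = -7*(-11/(24*m))/91 = -(-11)/(312*m) = 11/(312*m))
(33990 - Z(66))/(-45509 + 3635) = (33990 - 11/(312*66))/(-45509 + 3635) = (33990 - 11/(312*66))/(-41874) = (33990 - 1*1/1872)*(-1/41874) = (33990 - 1/1872)*(-1/41874) = (63629279/1872)*(-1/41874) = -9089897/11198304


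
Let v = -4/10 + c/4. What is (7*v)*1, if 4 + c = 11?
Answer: 189/20 ≈ 9.4500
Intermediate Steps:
c = 7 (c = -4 + 11 = 7)
v = 27/20 (v = -4/10 + 7/4 = -4*⅒ + 7*(¼) = -⅖ + 7/4 = 27/20 ≈ 1.3500)
(7*v)*1 = (7*(27/20))*1 = (189/20)*1 = 189/20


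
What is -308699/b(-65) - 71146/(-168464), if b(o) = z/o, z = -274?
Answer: -845070986959/11539784 ≈ -73231.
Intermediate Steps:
b(o) = -274/o
-308699/b(-65) - 71146/(-168464) = -308699/((-274/(-65))) - 71146/(-168464) = -308699/((-274*(-1/65))) - 71146*(-1/168464) = -308699/274/65 + 35573/84232 = -308699*65/274 + 35573/84232 = -20065435/274 + 35573/84232 = -845070986959/11539784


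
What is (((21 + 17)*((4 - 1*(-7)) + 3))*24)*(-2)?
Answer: -25536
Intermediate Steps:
(((21 + 17)*((4 - 1*(-7)) + 3))*24)*(-2) = ((38*((4 + 7) + 3))*24)*(-2) = ((38*(11 + 3))*24)*(-2) = ((38*14)*24)*(-2) = (532*24)*(-2) = 12768*(-2) = -25536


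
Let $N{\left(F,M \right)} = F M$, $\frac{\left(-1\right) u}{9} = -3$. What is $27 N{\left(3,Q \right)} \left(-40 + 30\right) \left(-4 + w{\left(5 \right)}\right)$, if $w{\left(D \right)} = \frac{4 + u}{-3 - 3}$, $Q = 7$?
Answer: $51975$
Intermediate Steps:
$u = 27$ ($u = \left(-9\right) \left(-3\right) = 27$)
$w{\left(D \right)} = - \frac{31}{6}$ ($w{\left(D \right)} = \frac{4 + 27}{-3 - 3} = \frac{31}{-6} = 31 \left(- \frac{1}{6}\right) = - \frac{31}{6}$)
$27 N{\left(3,Q \right)} \left(-40 + 30\right) \left(-4 + w{\left(5 \right)}\right) = 27 \cdot 3 \cdot 7 \left(-40 + 30\right) \left(-4 - \frac{31}{6}\right) = 27 \cdot 21 \left(\left(-10\right) \left(- \frac{55}{6}\right)\right) = 567 \cdot \frac{275}{3} = 51975$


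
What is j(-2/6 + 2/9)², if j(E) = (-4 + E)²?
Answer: 1874161/6561 ≈ 285.65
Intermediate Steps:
j(-2/6 + 2/9)² = ((-4 + (-2/6 + 2/9))²)² = ((-4 + (-2*⅙ + 2*(⅑)))²)² = ((-4 + (-⅓ + 2/9))²)² = ((-4 - ⅑)²)² = ((-37/9)²)² = (1369/81)² = 1874161/6561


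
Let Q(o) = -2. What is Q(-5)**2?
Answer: 4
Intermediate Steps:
Q(-5)**2 = (-2)**2 = 4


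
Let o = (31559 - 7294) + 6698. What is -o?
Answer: -30963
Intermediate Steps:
o = 30963 (o = 24265 + 6698 = 30963)
-o = -1*30963 = -30963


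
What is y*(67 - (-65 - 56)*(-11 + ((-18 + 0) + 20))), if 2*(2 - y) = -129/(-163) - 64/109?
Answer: -34461329/17767 ≈ -1939.6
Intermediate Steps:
y = 67439/35534 (y = 2 - (-129/(-163) - 64/109)/2 = 2 - (-129*(-1/163) - 64*1/109)/2 = 2 - (129/163 - 64/109)/2 = 2 - 1/2*3629/17767 = 2 - 3629/35534 = 67439/35534 ≈ 1.8979)
y*(67 - (-65 - 56)*(-11 + ((-18 + 0) + 20))) = 67439*(67 - (-65 - 56)*(-11 + ((-18 + 0) + 20)))/35534 = 67439*(67 - (-121)*(-11 + (-18 + 20)))/35534 = 67439*(67 - (-121)*(-11 + 2))/35534 = 67439*(67 - (-121)*(-9))/35534 = 67439*(67 - 1*1089)/35534 = 67439*(67 - 1089)/35534 = (67439/35534)*(-1022) = -34461329/17767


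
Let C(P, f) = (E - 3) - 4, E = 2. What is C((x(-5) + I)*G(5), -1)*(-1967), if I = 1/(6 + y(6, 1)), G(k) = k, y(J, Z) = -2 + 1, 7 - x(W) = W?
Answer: 9835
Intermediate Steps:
x(W) = 7 - W
y(J, Z) = -1
I = ⅕ (I = 1/(6 - 1) = 1/5 = ⅕ ≈ 0.20000)
C(P, f) = -5 (C(P, f) = (2 - 3) - 4 = -1 - 4 = -5)
C((x(-5) + I)*G(5), -1)*(-1967) = -5*(-1967) = 9835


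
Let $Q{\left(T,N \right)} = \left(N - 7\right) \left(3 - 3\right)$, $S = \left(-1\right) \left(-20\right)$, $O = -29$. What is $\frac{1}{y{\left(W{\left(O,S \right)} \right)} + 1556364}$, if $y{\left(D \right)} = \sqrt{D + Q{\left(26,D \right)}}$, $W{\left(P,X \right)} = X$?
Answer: $\frac{389091}{605567225119} - \frac{\sqrt{5}}{1211134450238} \approx 6.4252 \cdot 10^{-7}$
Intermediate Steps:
$S = 20$
$Q{\left(T,N \right)} = 0$ ($Q{\left(T,N \right)} = \left(-7 + N\right) 0 = 0$)
$y{\left(D \right)} = \sqrt{D}$ ($y{\left(D \right)} = \sqrt{D + 0} = \sqrt{D}$)
$\frac{1}{y{\left(W{\left(O,S \right)} \right)} + 1556364} = \frac{1}{\sqrt{20} + 1556364} = \frac{1}{2 \sqrt{5} + 1556364} = \frac{1}{1556364 + 2 \sqrt{5}}$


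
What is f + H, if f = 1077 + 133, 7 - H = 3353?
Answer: -2136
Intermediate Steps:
H = -3346 (H = 7 - 1*3353 = 7 - 3353 = -3346)
f = 1210
f + H = 1210 - 3346 = -2136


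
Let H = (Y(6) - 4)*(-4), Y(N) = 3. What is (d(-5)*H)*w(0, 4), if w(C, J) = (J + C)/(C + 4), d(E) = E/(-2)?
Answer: 10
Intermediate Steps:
d(E) = -E/2 (d(E) = E*(-½) = -E/2)
H = 4 (H = (3 - 4)*(-4) = -1*(-4) = 4)
w(C, J) = (C + J)/(4 + C)
(d(-5)*H)*w(0, 4) = (-½*(-5)*4)*((0 + 4)/(4 + 0)) = ((5/2)*4)*(4/4) = 10*((¼)*4) = 10*1 = 10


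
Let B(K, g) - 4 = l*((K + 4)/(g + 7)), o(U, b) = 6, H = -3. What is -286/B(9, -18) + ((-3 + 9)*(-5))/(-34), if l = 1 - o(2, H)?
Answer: -51847/1853 ≈ -27.980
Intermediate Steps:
l = -5 (l = 1 - 1*6 = 1 - 6 = -5)
B(K, g) = 4 - 5*(4 + K)/(7 + g) (B(K, g) = 4 - 5*(K + 4)/(g + 7) = 4 - 5*(4 + K)/(7 + g))
-286/B(9, -18) + ((-3 + 9)*(-5))/(-34) = -286*(7 - 18)/(8 - 5*9 + 4*(-18)) + ((-3 + 9)*(-5))/(-34) = -286*(-11/(8 - 45 - 72)) + (6*(-5))*(-1/34) = -286/((-1/11*(-109))) - 30*(-1/34) = -286/109/11 + 15/17 = -286*11/109 + 15/17 = -3146/109 + 15/17 = -51847/1853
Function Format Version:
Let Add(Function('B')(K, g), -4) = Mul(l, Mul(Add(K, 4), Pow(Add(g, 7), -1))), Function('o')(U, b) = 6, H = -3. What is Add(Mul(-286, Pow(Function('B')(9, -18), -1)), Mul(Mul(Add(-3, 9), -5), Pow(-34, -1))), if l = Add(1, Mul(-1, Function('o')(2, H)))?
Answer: Rational(-51847, 1853) ≈ -27.980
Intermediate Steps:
l = -5 (l = Add(1, Mul(-1, 6)) = Add(1, -6) = -5)
Function('B')(K, g) = Add(4, Mul(-5, Pow(Add(7, g), -1), Add(4, K))) (Function('B')(K, g) = Add(4, Mul(-5, Mul(Add(K, 4), Pow(Add(g, 7), -1)))) = Add(4, Mul(-5, Mul(Add(4, K), Pow(Add(7, g), -1)))) = Add(4, Mul(-5, Mul(Pow(Add(7, g), -1), Add(4, K)))) = Add(4, Mul(-5, Pow(Add(7, g), -1), Add(4, K))))
Add(Mul(-286, Pow(Function('B')(9, -18), -1)), Mul(Mul(Add(-3, 9), -5), Pow(-34, -1))) = Add(Mul(-286, Pow(Mul(Pow(Add(7, -18), -1), Add(8, Mul(-5, 9), Mul(4, -18))), -1)), Mul(Mul(Add(-3, 9), -5), Pow(-34, -1))) = Add(Mul(-286, Pow(Mul(Pow(-11, -1), Add(8, -45, -72)), -1)), Mul(Mul(6, -5), Rational(-1, 34))) = Add(Mul(-286, Pow(Mul(Rational(-1, 11), -109), -1)), Mul(-30, Rational(-1, 34))) = Add(Mul(-286, Pow(Rational(109, 11), -1)), Rational(15, 17)) = Add(Mul(-286, Rational(11, 109)), Rational(15, 17)) = Add(Rational(-3146, 109), Rational(15, 17)) = Rational(-51847, 1853)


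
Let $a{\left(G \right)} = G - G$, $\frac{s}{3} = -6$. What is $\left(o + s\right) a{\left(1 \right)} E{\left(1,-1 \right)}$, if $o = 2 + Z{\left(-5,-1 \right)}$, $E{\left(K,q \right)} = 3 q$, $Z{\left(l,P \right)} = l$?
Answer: $0$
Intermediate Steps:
$s = -18$ ($s = 3 \left(-6\right) = -18$)
$a{\left(G \right)} = 0$
$o = -3$ ($o = 2 - 5 = -3$)
$\left(o + s\right) a{\left(1 \right)} E{\left(1,-1 \right)} = \left(-3 - 18\right) 0 \cdot 3 \left(-1\right) = \left(-21\right) 0 \left(-3\right) = 0 \left(-3\right) = 0$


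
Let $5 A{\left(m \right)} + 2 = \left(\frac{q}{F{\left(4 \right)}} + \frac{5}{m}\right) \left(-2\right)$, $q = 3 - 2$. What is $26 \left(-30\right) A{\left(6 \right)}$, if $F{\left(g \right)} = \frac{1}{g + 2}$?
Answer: $2444$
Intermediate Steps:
$q = 1$
$F{\left(g \right)} = \frac{1}{2 + g}$
$A{\left(m \right)} = - \frac{14}{5} - \frac{2}{m}$ ($A{\left(m \right)} = - \frac{2}{5} + \frac{\left(1 \frac{1}{\frac{1}{2 + 4}} + \frac{5}{m}\right) \left(-2\right)}{5} = - \frac{2}{5} + \frac{\left(1 \frac{1}{\frac{1}{6}} + \frac{5}{m}\right) \left(-2\right)}{5} = - \frac{2}{5} + \frac{\left(1 \cdot 6 + \frac{5}{m}\right) \left(-2\right)}{5} = - \frac{2}{5} + \frac{\left(6 + \frac{5}{m}\right) \left(-2\right)}{5} = - \frac{2}{5} + \frac{-12 - \frac{10}{m}}{5} = - \frac{2}{5} - \left(\frac{12}{5} + \frac{2}{m}\right) = - \frac{14}{5} - \frac{2}{m}$)
$26 \left(-30\right) A{\left(6 \right)} = 26 \left(-30\right) \left(- \frac{14}{5} - \frac{2}{6}\right) = - 780 \left(- \frac{14}{5} - \frac{1}{3}\right) = \left(-780\right) \left(- \frac{47}{15}\right) = 2444$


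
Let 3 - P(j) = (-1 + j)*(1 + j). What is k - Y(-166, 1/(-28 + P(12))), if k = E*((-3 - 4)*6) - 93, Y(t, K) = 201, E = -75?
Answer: 2856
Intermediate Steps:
P(j) = 3 - (1 + j)*(-1 + j) (P(j) = 3 - (-1 + j)*(1 + j) = 3 - (1 + j)*(-1 + j))
k = 3057 (k = -75*(-3 - 4)*6 - 93 = -(-525)*6 - 93 = -75*(-42) - 93 = 3150 - 93 = 3057)
k - Y(-166, 1/(-28 + P(12))) = 3057 - 1*201 = 3057 - 201 = 2856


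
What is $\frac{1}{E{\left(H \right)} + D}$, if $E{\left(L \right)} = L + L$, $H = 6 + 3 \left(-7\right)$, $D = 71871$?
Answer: $\frac{1}{71841} \approx 1.392 \cdot 10^{-5}$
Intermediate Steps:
$H = -15$ ($H = 6 - 21 = -15$)
$E{\left(L \right)} = 2 L$
$\frac{1}{E{\left(H \right)} + D} = \frac{1}{2 \left(-15\right) + 71871} = \frac{1}{-30 + 71871} = \frac{1}{71841}$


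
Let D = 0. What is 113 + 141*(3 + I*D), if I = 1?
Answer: 536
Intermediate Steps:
113 + 141*(3 + I*D) = 113 + 141*(3 + 1*0) = 113 + 141*(3 + 0) = 113 + 141*3 = 113 + 423 = 536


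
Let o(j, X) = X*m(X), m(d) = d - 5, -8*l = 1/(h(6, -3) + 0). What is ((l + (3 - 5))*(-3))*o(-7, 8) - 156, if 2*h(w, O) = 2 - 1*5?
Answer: -18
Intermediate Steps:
h(w, O) = -3/2 (h(w, O) = (2 - 1*5)/2 = (2 - 5)/2 = (½)*(-3) = -3/2)
l = 1/12 (l = -1/(8*(-3/2 + 0)) = -1/(8*(-3/2)) = -⅛*(-⅔) = 1/12 ≈ 0.083333)
m(d) = -5 + d
o(j, X) = X*(-5 + X)
((l + (3 - 5))*(-3))*o(-7, 8) - 156 = ((1/12 + (3 - 5))*(-3))*(8*(-5 + 8)) - 156 = ((1/12 - 2)*(-3))*(8*3) - 156 = -23/12*(-3)*24 - 156 = (23/4)*24 - 156 = 138 - 156 = -18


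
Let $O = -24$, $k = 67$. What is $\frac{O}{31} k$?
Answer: $- \frac{1608}{31} \approx -51.871$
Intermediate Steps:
$\frac{O}{31} k = - \frac{24}{31} \cdot 67 = \left(-24\right) \frac{1}{31} \cdot 67 = \left(- \frac{24}{31}\right) 67 = - \frac{1608}{31}$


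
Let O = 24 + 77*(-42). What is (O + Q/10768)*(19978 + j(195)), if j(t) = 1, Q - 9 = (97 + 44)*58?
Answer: -690416161047/10768 ≈ -6.4117e+7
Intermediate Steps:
Q = 8187 (Q = 9 + (97 + 44)*58 = 9 + 141*58 = 9 + 8178 = 8187)
O = -3210 (O = 24 - 3234 = -3210)
(O + Q/10768)*(19978 + j(195)) = (-3210 + 8187/10768)*(19978 + 1) = (-3210 + 8187*(1/10768))*19979 = (-3210 + 8187/10768)*19979 = -34557093/10768*19979 = -690416161047/10768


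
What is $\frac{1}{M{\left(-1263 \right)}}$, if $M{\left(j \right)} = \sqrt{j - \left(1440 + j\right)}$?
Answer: $- \frac{i \sqrt{10}}{120} \approx - 0.026352 i$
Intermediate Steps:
$M{\left(j \right)} = 12 i \sqrt{10}$ ($M{\left(j \right)} = \sqrt{-1440} = 12 i \sqrt{10}$)
$\frac{1}{M{\left(-1263 \right)}} = \frac{1}{12 i \sqrt{10}} = - \frac{i \sqrt{10}}{120}$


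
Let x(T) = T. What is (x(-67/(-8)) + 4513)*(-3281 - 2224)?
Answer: -199121355/8 ≈ -2.4890e+7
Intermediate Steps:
(x(-67/(-8)) + 4513)*(-3281 - 2224) = (-67/(-8) + 4513)*(-3281 - 2224) = (-67*(-1/8) + 4513)*(-5505) = (67/8 + 4513)*(-5505) = (36171/8)*(-5505) = -199121355/8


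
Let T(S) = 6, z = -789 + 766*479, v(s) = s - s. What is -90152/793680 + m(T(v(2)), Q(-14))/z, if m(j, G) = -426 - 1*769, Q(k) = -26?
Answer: -169776743/1452930450 ≈ -0.11685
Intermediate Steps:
v(s) = 0
z = 366125 (z = -789 + 366914 = 366125)
m(j, G) = -1195 (m(j, G) = -426 - 769 = -1195)
-90152/793680 + m(T(v(2)), Q(-14))/z = -90152/793680 - 1195/366125 = -90152*1/793680 - 1195*1/366125 = -11269/99210 - 239/73225 = -169776743/1452930450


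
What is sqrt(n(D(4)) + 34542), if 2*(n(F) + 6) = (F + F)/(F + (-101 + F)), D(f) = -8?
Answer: 4*sqrt(3283085)/39 ≈ 185.84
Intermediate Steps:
n(F) = -6 + F/(-101 + 2*F) (n(F) = -6 + ((F + F)/(F + (-101 + F)))/2 = -6 + ((2*F)/(-101 + 2*F))/2 = -6 + (2*F/(-101 + 2*F))/2 = -6 + F/(-101 + 2*F))
sqrt(n(D(4)) + 34542) = sqrt((606 - 11*(-8))/(-101 + 2*(-8)) + 34542) = sqrt((606 + 88)/(-101 - 16) + 34542) = sqrt(694/(-117) + 34542) = sqrt(-1/117*694 + 34542) = sqrt(-694/117 + 34542) = sqrt(4040720/117) = 4*sqrt(3283085)/39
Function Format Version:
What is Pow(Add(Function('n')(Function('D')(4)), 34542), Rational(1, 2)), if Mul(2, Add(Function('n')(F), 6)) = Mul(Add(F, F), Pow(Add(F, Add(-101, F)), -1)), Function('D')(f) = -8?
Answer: Mul(Rational(4, 39), Pow(3283085, Rational(1, 2))) ≈ 185.84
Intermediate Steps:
Function('n')(F) = Add(-6, Mul(F, Pow(Add(-101, Mul(2, F)), -1))) (Function('n')(F) = Add(-6, Mul(Rational(1, 2), Mul(Add(F, F), Pow(Add(F, Add(-101, F)), -1)))) = Add(-6, Mul(Rational(1, 2), Mul(Mul(2, F), Pow(Add(-101, Mul(2, F)), -1)))) = Add(-6, Mul(Rational(1, 2), Mul(2, F, Pow(Add(-101, Mul(2, F)), -1)))) = Add(-6, Mul(F, Pow(Add(-101, Mul(2, F)), -1))))
Pow(Add(Function('n')(Function('D')(4)), 34542), Rational(1, 2)) = Pow(Add(Mul(Pow(Add(-101, Mul(2, -8)), -1), Add(606, Mul(-11, -8))), 34542), Rational(1, 2)) = Pow(Add(Mul(Pow(Add(-101, -16), -1), Add(606, 88)), 34542), Rational(1, 2)) = Pow(Add(Mul(Pow(-117, -1), 694), 34542), Rational(1, 2)) = Pow(Add(Mul(Rational(-1, 117), 694), 34542), Rational(1, 2)) = Pow(Add(Rational(-694, 117), 34542), Rational(1, 2)) = Pow(Rational(4040720, 117), Rational(1, 2)) = Mul(Rational(4, 39), Pow(3283085, Rational(1, 2)))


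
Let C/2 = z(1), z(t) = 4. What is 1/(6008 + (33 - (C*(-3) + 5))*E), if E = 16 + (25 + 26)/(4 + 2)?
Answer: 1/7282 ≈ 0.00013732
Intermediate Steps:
C = 8 (C = 2*4 = 8)
E = 49/2 (E = 16 + 51/6 = 16 + 51*(1/6) = 16 + 17/2 = 49/2 ≈ 24.500)
1/(6008 + (33 - (C*(-3) + 5))*E) = 1/(6008 + (33 - (8*(-3) + 5))*(49/2)) = 1/(6008 + (33 - (-24 + 5))*(49/2)) = 1/(6008 + (33 - 1*(-19))*(49/2)) = 1/(6008 + (33 + 19)*(49/2)) = 1/(6008 + 52*(49/2)) = 1/(6008 + 1274) = 1/7282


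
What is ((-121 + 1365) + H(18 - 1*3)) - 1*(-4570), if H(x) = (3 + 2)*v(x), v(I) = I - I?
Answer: 5814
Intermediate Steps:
v(I) = 0
H(x) = 0 (H(x) = (3 + 2)*0 = 5*0 = 0)
((-121 + 1365) + H(18 - 1*3)) - 1*(-4570) = ((-121 + 1365) + 0) - 1*(-4570) = (1244 + 0) + 4570 = 1244 + 4570 = 5814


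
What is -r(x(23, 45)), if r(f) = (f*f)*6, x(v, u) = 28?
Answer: -4704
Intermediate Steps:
r(f) = 6*f**2 (r(f) = f**2*6 = 6*f**2)
-r(x(23, 45)) = -6*28**2 = -6*784 = -1*4704 = -4704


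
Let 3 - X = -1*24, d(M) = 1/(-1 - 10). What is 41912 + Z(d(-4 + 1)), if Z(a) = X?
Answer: 41939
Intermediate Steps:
d(M) = -1/11 (d(M) = 1/(-11) = -1/11)
X = 27 (X = 3 - (-1)*24 = 3 - 1*(-24) = 3 + 24 = 27)
Z(a) = 27
41912 + Z(d(-4 + 1)) = 41912 + 27 = 41939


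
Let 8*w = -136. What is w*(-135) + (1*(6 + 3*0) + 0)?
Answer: 2301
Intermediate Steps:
w = -17 (w = (⅛)*(-136) = -17)
w*(-135) + (1*(6 + 3*0) + 0) = -17*(-135) + (1*(6 + 3*0) + 0) = 2295 + (1*(6 + 0) + 0) = 2295 + (1*6 + 0) = 2295 + (6 + 0) = 2295 + 6 = 2301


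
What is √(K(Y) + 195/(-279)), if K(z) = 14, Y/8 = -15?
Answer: √115041/93 ≈ 3.6471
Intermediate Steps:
Y = -120 (Y = 8*(-15) = -120)
√(K(Y) + 195/(-279)) = √(14 + 195/(-279)) = √(14 + 195*(-1/279)) = √(14 - 65/93) = √(1237/93) = √115041/93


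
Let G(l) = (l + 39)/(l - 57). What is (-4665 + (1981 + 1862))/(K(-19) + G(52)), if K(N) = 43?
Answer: -2055/62 ≈ -33.145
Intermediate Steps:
G(l) = (39 + l)/(-57 + l)
(-4665 + (1981 + 1862))/(K(-19) + G(52)) = (-4665 + (1981 + 1862))/(43 + (39 + 52)/(-57 + 52)) = (-4665 + 3843)/(43 + 91/(-5)) = -822/(43 - ⅕*91) = -822/(43 - 91/5) = -822/124/5 = -822*5/124 = -2055/62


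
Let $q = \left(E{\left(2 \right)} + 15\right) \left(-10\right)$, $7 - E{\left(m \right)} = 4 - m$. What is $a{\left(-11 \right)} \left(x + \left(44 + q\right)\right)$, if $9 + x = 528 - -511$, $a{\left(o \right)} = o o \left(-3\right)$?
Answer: $-317262$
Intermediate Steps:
$E{\left(m \right)} = 3 + m$ ($E{\left(m \right)} = 7 - \left(4 - m\right) = 7 + \left(-4 + m\right) = 3 + m$)
$a{\left(o \right)} = - 3 o^{2}$ ($a{\left(o \right)} = o^{2} \left(-3\right) = - 3 o^{2}$)
$x = 1030$ ($x = -9 + \left(528 - -511\right) = -9 + \left(528 + 511\right) = -9 + 1039 = 1030$)
$q = -200$ ($q = \left(\left(3 + 2\right) + 15\right) \left(-10\right) = \left(5 + 15\right) \left(-10\right) = 20 \left(-10\right) = -200$)
$a{\left(-11 \right)} \left(x + \left(44 + q\right)\right) = - 3 \left(-11\right)^{2} \left(1030 + \left(44 - 200\right)\right) = \left(-3\right) 121 \left(1030 - 156\right) = \left(-363\right) 874 = -317262$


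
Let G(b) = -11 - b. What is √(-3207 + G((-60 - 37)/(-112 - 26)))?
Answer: I*√61296978/138 ≈ 56.734*I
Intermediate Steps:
√(-3207 + G((-60 - 37)/(-112 - 26))) = √(-3207 + (-11 - (-60 - 37)/(-112 - 26))) = √(-3207 + (-11 - (-97)/(-138))) = √(-3207 + (-11 - (-97)*(-1)/138)) = √(-3207 + (-11 - 1*97/138)) = √(-3207 + (-11 - 97/138)) = √(-3207 - 1615/138) = √(-444181/138) = I*√61296978/138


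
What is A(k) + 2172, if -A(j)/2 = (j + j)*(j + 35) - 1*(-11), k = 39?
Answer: -9394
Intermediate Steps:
A(j) = -22 - 4*j*(35 + j) (A(j) = -2*((j + j)*(j + 35) - 1*(-11)) = -2*((2*j)*(35 + j) + 11) = -2*(2*j*(35 + j) + 11) = -2*(11 + 2*j*(35 + j)) = -22 - 4*j*(35 + j))
A(k) + 2172 = (-22 - 140*39 - 4*39²) + 2172 = (-22 - 5460 - 4*1521) + 2172 = (-22 - 5460 - 6084) + 2172 = -11566 + 2172 = -9394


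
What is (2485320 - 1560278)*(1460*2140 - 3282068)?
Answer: -145849522056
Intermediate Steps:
(2485320 - 1560278)*(1460*2140 - 3282068) = 925042*(3124400 - 3282068) = 925042*(-157668) = -145849522056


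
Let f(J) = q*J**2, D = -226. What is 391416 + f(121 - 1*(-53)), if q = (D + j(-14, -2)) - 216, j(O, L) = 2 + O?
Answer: -13353888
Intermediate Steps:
q = -454 (q = (-226 + (2 - 14)) - 216 = (-226 - 12) - 216 = -238 - 216 = -454)
f(J) = -454*J**2
391416 + f(121 - 1*(-53)) = 391416 - 454*(121 - 1*(-53))**2 = 391416 - 454*(121 + 53)**2 = 391416 - 454*174**2 = 391416 - 454*30276 = 391416 - 13745304 = -13353888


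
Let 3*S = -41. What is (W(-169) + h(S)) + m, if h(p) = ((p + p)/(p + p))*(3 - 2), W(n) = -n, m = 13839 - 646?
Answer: 13363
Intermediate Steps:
m = 13193
S = -41/3 (S = (1/3)*(-41) = -41/3 ≈ -13.667)
h(p) = 1 (h(p) = ((2*p)/((2*p)))*1 = ((2*p)*(1/(2*p)))*1 = 1*1 = 1)
(W(-169) + h(S)) + m = (-1*(-169) + 1) + 13193 = (169 + 1) + 13193 = 170 + 13193 = 13363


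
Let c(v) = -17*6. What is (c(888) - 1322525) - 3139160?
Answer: -4461787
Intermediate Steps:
c(v) = -102
(c(888) - 1322525) - 3139160 = (-102 - 1322525) - 3139160 = -1322627 - 3139160 = -4461787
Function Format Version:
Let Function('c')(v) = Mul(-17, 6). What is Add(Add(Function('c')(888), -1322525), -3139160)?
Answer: -4461787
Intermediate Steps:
Function('c')(v) = -102
Add(Add(Function('c')(888), -1322525), -3139160) = Add(Add(-102, -1322525), -3139160) = Add(-1322627, -3139160) = -4461787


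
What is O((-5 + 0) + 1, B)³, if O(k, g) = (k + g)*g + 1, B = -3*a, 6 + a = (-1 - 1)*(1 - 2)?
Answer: 912673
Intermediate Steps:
a = -4 (a = -6 + (-1 - 1)*(1 - 2) = -6 - 2*(-1) = -6 + 2 = -4)
B = 12 (B = -3*(-4) = 12)
O(k, g) = 1 + g*(g + k) (O(k, g) = (g + k)*g + 1 = g*(g + k) + 1 = 1 + g*(g + k))
O((-5 + 0) + 1, B)³ = (1 + 12² + 12*((-5 + 0) + 1))³ = (1 + 144 + 12*(-5 + 1))³ = (1 + 144 + 12*(-4))³ = (1 + 144 - 48)³ = 97³ = 912673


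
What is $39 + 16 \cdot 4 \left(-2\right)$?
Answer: $-89$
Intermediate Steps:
$39 + 16 \cdot 4 \left(-2\right) = 39 + 16 \left(-8\right) = 39 - 128 = -89$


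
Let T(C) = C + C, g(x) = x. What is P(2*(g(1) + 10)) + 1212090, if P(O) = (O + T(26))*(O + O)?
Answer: 1215346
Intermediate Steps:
T(C) = 2*C
P(O) = 2*O*(52 + O) (P(O) = (O + 2*26)*(O + O) = (O + 52)*(2*O) = (52 + O)*(2*O) = 2*O*(52 + O))
P(2*(g(1) + 10)) + 1212090 = 2*(2*(1 + 10))*(52 + 2*(1 + 10)) + 1212090 = 2*(2*11)*(52 + 2*11) + 1212090 = 2*22*(52 + 22) + 1212090 = 2*22*74 + 1212090 = 3256 + 1212090 = 1215346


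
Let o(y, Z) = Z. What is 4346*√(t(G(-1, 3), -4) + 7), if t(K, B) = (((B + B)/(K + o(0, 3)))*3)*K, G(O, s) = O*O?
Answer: 4346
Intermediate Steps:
G(O, s) = O²
t(K, B) = 6*B*K/(3 + K) (t(K, B) = (((B + B)/(K + 3))*3)*K = (((2*B)/(3 + K))*3)*K = ((2*B/(3 + K))*3)*K = (6*B/(3 + K))*K = 6*B*K/(3 + K))
4346*√(t(G(-1, 3), -4) + 7) = 4346*√(6*(-4)*(-1)²/(3 + (-1)²) + 7) = 4346*√(6*(-4)*1/(3 + 1) + 7) = 4346*√(6*(-4)*1/4 + 7) = 4346*√(6*(-4)*1*(¼) + 7) = 4346*√(-6 + 7) = 4346*√1 = 4346*1 = 4346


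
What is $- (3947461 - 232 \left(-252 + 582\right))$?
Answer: $-3870901$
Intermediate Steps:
$- (3947461 - 232 \left(-252 + 582\right)) = - (3947461 - 76560) = \left(-1\right) 3870901 = -3870901$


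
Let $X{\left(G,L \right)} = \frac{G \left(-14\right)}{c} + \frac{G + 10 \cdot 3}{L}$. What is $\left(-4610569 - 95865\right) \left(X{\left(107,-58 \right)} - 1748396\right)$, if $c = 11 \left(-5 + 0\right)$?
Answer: $\frac{13124606330467347}{1595} \approx 8.2286 \cdot 10^{12}$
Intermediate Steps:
$c = -55$ ($c = 11 \left(-5\right) = -55$)
$X{\left(G,L \right)} = \frac{14 G}{55} + \frac{30 + G}{L}$ ($X{\left(G,L \right)} = \frac{G \left(-14\right)}{-55} + \frac{G + 10 \cdot 3}{L} = - 14 G \left(- \frac{1}{55}\right) + \frac{G + 30}{L} = \frac{14 G}{55} + \frac{30 + G}{L}$)
$\left(-4610569 - 95865\right) \left(X{\left(107,-58 \right)} - 1748396\right) = \left(-4610569 - 95865\right) \left(\frac{30 + 107 + \frac{14}{55} \cdot 107 \left(-58\right)}{-58} - 1748396\right) = - 4706434 \left(- \frac{30 + 107 - \frac{86884}{55}}{58} - 1748396\right) = - 4706434 \left(\left(- \frac{1}{58}\right) \left(- \frac{79349}{55}\right) - 1748396\right) = - 4706434 \left(\frac{79349}{3190} - 1748396\right) = \left(-4706434\right) \left(- \frac{5577303891}{3190}\right) = \frac{13124606330467347}{1595}$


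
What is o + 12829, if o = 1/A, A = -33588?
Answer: 430900451/33588 ≈ 12829.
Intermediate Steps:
o = -1/33588 (o = 1/(-33588) = -1/33588 ≈ -2.9773e-5)
o + 12829 = -1/33588 + 12829 = 430900451/33588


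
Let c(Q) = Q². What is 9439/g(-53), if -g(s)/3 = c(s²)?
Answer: -9439/23671443 ≈ -0.00039875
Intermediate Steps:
g(s) = -3*s⁴
9439/g(-53) = 9439/((-3*(-53)⁴)) = 9439/((-3*7890481)) = 9439/(-23671443) = 9439*(-1/23671443) = -9439/23671443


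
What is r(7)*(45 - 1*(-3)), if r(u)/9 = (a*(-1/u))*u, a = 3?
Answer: -1296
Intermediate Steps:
r(u) = -27 (r(u) = 9*((3*(-1/u))*u) = 9*((-3/u)*u) = 9*(-3) = -27)
r(7)*(45 - 1*(-3)) = -27*(45 - 1*(-3)) = -27*(45 + 3) = -27*48 = -1296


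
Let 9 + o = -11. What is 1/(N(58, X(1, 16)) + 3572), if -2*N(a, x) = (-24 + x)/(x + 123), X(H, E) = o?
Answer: 103/367938 ≈ 0.00027994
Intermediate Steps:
o = -20 (o = -9 - 11 = -20)
X(H, E) = -20
N(a, x) = -(-24 + x)/(2*(123 + x)) (N(a, x) = -(-24 + x)/(2*(x + 123)) = -(-24 + x)/(2*(123 + x)))
1/(N(58, X(1, 16)) + 3572) = 1/((24 - 1*(-20))/(2*(123 - 20)) + 3572) = 1/((½)*(24 + 20)/103 + 3572) = 1/((½)*(1/103)*44 + 3572) = 1/(22/103 + 3572) = 1/(367938/103) = 103/367938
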